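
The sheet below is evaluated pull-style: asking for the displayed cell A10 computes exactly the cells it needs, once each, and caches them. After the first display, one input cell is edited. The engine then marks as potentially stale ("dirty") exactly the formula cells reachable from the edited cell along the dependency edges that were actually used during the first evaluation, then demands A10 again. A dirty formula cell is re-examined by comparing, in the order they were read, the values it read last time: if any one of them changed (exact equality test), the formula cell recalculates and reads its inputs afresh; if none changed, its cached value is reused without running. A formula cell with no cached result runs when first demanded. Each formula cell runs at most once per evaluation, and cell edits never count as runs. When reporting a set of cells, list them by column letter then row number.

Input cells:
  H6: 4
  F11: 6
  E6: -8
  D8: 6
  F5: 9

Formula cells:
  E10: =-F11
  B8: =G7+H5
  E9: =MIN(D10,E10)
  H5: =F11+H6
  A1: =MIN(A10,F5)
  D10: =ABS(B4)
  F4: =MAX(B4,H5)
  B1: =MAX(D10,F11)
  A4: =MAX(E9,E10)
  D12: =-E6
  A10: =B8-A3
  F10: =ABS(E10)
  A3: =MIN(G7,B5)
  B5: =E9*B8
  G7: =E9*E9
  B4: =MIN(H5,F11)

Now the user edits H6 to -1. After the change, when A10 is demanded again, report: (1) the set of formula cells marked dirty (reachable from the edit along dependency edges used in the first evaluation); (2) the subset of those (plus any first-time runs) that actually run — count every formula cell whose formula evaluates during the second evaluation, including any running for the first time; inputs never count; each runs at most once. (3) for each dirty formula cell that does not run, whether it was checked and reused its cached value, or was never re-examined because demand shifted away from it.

First demand of the output computes:
  E10 = -(6) = -6
  H5 = 6 + 4 = 10
  B4 = MIN(10, 6) = 6
  D10 = ABS(6) = 6
  E9 = MIN(6, -6) = -6
  G7 = -6 * -6 = 36
  B8 = 36 + 10 = 46
  B5 = -6 * 46 = -276
  A3 = MIN(36, -276) = -276
  A10 = 46 - -276 = 322

After the edit, cleaning proceeds:
  H5: a read changed (H6 4->-1) — executes, giving 5.
  B4: a read changed (H5 10->5) — executes, giving 5.
  D10: a read changed (B4 6->5) — executes, giving 5.
  E9: a read changed (D10 6->5) — executes, giving -6 — identical to its old value.
  G7: dirty, but its reads are unchanged (E9 unchanged, E9 unchanged); cached 36 stands.
  B8: a read changed (H5 10->5) — executes, giving 41.
  B5: a read changed (B8 46->41) — executes, giving -246.
  A3: a read changed (B5 -276->-246) — executes, giving -246.
  A10: a read changed (B8 46->41; A3 -276->-246) — executes, giving 287.

Note where the cutoff bites: G7 is checked, finds nothing changed, and keeps its cache.

The edit dirties: A3, A10, B4, B5, B8, D10, E9, G7, H5.
8 formula cells run: A3, A10, B4, B5, B8, D10, E9, H5.
Cache hits after checking: G7.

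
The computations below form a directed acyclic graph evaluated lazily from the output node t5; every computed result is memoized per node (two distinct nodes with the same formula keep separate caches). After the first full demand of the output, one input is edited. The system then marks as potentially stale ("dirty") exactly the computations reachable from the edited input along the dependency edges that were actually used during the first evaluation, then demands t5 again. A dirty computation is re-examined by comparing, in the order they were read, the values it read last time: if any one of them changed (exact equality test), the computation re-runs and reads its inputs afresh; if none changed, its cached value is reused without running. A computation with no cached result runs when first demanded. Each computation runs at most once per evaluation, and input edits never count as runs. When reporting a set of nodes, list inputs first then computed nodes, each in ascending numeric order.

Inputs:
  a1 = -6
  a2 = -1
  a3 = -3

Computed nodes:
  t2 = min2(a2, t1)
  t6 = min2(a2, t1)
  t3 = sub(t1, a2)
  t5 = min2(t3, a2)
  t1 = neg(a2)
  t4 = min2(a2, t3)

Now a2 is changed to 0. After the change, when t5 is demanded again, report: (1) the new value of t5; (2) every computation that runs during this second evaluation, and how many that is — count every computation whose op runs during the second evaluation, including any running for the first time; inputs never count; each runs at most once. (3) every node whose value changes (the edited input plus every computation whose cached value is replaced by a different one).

Demanding t5 again yields 0.
3 computations run: t1, t3, t5.
The nodes whose values change: a2, t1, t3, t5.

First demand of the output computes:
  t1 = neg(-1) = 1
  t3 = sub(1, -1) = 2
  t5 = min2(2, -1) = -1

After the edit, cleaning proceeds:
  t1: a read changed (a2 -1->0) — executes, giving 0.
  t3: a read changed (t1 1->0; a2 -1->0) — executes, giving 0.
  t5: a read changed (t3 2->0; a2 -1->0) — executes, giving 0.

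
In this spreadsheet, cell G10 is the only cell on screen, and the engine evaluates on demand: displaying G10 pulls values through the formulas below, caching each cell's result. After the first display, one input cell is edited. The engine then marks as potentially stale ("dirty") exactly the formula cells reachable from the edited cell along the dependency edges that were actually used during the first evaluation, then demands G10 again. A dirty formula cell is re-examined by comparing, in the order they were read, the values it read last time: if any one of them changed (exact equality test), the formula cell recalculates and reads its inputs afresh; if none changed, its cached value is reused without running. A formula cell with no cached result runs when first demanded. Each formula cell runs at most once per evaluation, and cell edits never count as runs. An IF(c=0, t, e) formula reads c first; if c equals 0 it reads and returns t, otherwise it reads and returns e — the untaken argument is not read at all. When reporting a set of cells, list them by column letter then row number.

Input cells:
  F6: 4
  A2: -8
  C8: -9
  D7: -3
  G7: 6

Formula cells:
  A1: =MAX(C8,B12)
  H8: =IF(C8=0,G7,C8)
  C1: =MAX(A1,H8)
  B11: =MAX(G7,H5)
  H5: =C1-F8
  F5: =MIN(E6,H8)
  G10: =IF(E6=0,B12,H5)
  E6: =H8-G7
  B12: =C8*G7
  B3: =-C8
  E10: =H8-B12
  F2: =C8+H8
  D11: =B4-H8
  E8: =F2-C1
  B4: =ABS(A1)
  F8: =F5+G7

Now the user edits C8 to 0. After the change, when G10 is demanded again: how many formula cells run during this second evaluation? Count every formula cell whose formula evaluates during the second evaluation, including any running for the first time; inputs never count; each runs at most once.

Run set: B12, E6, G10, H8 (4 run).
The important point: the flipped condition redirects demand; A1, C1, F5, F8, H5 are left stale, never re-checked.

Initial pass — values computed on the first demand:
  B12 = -9 * 6 = -54
  A1 = MAX(-9, -54) = -9
  H8 = IF(C8=0: C8=-9 -> else branch C8) = -9
  C1 = MAX(-9, -9) = -9
  E6 = -9 - 6 = -15
  F5 = MIN(-15, -9) = -15
  F8 = -15 + 6 = -9
  H5 = -9 - -9 = 0
  G10 = IF(E6=0: E6=-15 -> else branch H5) = 0

Second demand — change propagation:
  B12: re-runs because C8 -9->0; new result 0.
  A1: dirty yet unreached — the second evaluation never asks for it.
  H8: re-runs because C8 -9->0; C8 -9->0; new result 6.
  C1: dirty yet unreached — the second evaluation never asks for it.
  E6: re-runs because H8 -9->6; new result 0.
  F5: dirty yet unreached — the second evaluation never asks for it.
  F8: dirty yet unreached — the second evaluation never asks for it.
  H5: dirty yet unreached — the second evaluation never asks for it.
  G10: re-runs because E6 -15->0; new result 0 (unchanged).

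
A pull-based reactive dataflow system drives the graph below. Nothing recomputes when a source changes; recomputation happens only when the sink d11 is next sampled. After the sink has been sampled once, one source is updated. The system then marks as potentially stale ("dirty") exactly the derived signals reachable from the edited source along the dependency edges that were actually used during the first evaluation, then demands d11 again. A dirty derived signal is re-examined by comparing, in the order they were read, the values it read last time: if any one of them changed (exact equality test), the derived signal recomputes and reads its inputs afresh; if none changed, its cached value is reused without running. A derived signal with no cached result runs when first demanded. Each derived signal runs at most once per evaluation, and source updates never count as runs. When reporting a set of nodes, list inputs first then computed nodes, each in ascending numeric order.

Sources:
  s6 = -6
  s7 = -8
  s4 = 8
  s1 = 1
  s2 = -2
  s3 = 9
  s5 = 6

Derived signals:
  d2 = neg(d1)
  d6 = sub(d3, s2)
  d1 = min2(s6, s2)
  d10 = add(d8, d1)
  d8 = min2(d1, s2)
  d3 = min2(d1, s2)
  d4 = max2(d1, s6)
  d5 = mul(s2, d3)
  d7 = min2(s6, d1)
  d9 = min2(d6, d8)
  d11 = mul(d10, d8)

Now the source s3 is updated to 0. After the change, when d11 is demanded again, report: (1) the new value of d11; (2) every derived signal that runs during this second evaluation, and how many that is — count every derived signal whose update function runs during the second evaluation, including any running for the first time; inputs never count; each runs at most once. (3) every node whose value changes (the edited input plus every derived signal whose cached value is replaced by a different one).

First evaluation (everything demanded from the output):
  d1 = min2(-6, -2) = -6
  d8 = min2(-6, -2) = -6
  d10 = add(-6, -6) = -12
  d11 = mul(-12, -6) = 72

Propagation after the edit:
  s3 feeds no computation that the output demands — nothing is marked dirty and nothing runs.

Key observation: s3 is never demanded by the output, so the edit triggers no recomputation at all.

New value of d11: 72.
Derived signals that run: none — 0 in total.
Values that change: s3.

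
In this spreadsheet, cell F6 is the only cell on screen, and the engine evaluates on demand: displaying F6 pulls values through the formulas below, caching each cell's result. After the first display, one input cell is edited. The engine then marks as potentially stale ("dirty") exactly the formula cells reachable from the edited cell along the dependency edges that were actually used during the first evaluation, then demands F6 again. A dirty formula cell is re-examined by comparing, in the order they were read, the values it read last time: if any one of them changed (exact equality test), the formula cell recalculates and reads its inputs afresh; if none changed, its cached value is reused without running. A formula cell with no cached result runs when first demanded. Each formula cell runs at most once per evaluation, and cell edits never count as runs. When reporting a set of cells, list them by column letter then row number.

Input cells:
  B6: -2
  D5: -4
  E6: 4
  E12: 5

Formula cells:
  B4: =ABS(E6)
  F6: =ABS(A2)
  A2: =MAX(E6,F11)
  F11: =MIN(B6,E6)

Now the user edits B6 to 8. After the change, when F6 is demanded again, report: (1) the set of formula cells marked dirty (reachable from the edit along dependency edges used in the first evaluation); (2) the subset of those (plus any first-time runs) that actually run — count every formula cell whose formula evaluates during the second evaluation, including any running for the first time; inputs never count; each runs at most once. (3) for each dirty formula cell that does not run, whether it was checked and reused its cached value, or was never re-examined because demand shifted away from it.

Dirty set: A2, F6, F11.
Run set: A2, F11 (2 run).
Re-examined without running (cache reused): F6.
The important point: A2 recomputes to an identical value, and the output ends up unchanged.

Initial pass — values computed on the first demand:
  F11 = MIN(-2, 4) = -2
  A2 = MAX(4, -2) = 4
  F6 = ABS(4) = 4

Second demand — change propagation:
  F11: re-runs because B6 -2->8; new result 4.
  A2: re-runs because F11 -2->4; new result 4 (unchanged).
  F6: re-examined; everything it read last time is the same (A2 unchanged) — cache 4 kept, no run.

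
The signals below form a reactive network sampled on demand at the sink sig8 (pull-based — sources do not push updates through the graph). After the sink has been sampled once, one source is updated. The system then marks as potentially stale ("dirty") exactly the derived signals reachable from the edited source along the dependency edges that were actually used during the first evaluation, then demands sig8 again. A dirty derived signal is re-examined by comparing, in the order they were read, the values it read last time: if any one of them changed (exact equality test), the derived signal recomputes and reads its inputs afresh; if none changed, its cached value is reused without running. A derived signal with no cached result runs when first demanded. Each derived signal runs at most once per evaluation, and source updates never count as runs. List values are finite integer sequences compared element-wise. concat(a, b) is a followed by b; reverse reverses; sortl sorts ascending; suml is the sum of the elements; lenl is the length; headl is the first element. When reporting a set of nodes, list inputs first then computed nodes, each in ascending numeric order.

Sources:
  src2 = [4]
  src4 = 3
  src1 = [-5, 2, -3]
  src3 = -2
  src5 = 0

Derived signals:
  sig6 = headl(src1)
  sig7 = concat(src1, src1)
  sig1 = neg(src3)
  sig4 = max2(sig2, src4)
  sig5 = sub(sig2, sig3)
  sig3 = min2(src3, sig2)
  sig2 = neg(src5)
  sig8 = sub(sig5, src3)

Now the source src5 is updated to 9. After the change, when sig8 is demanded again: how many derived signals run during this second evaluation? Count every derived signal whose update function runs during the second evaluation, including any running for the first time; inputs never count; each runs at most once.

Run set: sig2, sig3, sig5, sig8 (4 run).

Initial pass — values computed on the first demand:
  sig2 = neg(0) = 0
  sig3 = min2(-2, 0) = -2
  sig5 = sub(0, -2) = 2
  sig8 = sub(2, -2) = 4

Second demand — change propagation:
  sig2: re-runs because src5 0->9; new result -9.
  sig3: re-runs because sig2 0->-9; new result -9.
  sig5: re-runs because sig2 0->-9; sig3 -2->-9; new result 0.
  sig8: re-runs because sig5 2->0; new result 2.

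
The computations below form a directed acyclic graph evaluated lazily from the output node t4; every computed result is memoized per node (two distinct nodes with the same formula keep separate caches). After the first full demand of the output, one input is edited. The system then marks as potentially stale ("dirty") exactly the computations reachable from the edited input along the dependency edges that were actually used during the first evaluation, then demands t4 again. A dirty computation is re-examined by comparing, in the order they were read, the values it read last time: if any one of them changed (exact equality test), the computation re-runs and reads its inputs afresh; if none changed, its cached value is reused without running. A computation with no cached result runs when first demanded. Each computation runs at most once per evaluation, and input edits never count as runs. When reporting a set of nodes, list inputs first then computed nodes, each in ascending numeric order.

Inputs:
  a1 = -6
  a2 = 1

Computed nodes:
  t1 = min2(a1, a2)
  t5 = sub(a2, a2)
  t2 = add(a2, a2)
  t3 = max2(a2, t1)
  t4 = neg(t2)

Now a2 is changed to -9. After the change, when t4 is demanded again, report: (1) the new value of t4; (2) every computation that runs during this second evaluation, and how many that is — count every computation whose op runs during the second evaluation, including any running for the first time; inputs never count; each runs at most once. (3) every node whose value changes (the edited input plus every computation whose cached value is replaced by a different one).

Demanding t4 again yields 18.
2 computations run: t2, t4.
The nodes whose values change: a2, t2, t4.

First demand of the output computes:
  t2 = add(1, 1) = 2
  t4 = neg(2) = -2

After the edit, cleaning proceeds:
  t2: a read changed (a2 1->-9; a2 1->-9) — executes, giving -18.
  t4: a read changed (t2 2->-18) — executes, giving 18.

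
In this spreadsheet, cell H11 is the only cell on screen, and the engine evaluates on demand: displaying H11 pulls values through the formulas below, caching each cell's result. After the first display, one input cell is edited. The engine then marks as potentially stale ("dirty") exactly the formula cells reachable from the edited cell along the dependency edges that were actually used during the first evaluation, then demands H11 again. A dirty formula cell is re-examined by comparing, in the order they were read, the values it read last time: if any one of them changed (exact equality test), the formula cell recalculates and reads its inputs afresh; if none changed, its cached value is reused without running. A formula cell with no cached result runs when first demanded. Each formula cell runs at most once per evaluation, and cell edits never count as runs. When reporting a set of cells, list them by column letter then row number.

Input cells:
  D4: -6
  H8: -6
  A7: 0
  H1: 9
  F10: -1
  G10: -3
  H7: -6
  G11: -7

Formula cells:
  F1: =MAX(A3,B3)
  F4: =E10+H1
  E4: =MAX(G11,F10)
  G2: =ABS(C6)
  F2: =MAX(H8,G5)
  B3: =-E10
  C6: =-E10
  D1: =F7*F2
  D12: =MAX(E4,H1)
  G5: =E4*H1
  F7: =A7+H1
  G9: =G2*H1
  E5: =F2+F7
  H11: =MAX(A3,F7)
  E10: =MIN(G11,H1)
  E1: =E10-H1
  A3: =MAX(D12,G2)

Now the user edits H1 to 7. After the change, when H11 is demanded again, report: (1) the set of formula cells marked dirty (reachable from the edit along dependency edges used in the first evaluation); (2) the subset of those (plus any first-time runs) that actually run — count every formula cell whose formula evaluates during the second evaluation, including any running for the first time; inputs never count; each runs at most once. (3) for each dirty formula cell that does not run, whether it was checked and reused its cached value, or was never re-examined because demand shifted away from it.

Initial pass — values computed on the first demand:
  E4 = MAX(-7, -1) = -1
  D12 = MAX(-1, 9) = 9
  E10 = MIN(-7, 9) = -7
  C6 = -(-7) = 7
  F7 = 0 + 9 = 9
  G2 = ABS(7) = 7
  A3 = MAX(9, 7) = 9
  H11 = MAX(9, 9) = 9

Second demand — change propagation:
  D12: re-runs because H1 9->7; new result 7.
  E10: re-runs because H1 9->7; new result -7 (unchanged).
  C6: re-examined; everything it read last time is the same (E10 unchanged) — cache 7 kept, no run.
  F7: re-runs because H1 9->7; new result 7.
  G2: re-examined; everything it read last time is the same (C6 unchanged) — cache 7 kept, no run.
  A3: re-runs because D12 9->7; new result 7.
  H11: re-runs because A3 9->7; F7 9->7; new result 7.

The important point: at C6 every value read last time is unchanged, so the dirty flag clears without a run.

Dirty set: A3, C6, D12, E10, F7, G2, H11.
Run set: A3, D12, E10, F7, H11 (5 run).
Re-examined without running (cache reused): C6, G2.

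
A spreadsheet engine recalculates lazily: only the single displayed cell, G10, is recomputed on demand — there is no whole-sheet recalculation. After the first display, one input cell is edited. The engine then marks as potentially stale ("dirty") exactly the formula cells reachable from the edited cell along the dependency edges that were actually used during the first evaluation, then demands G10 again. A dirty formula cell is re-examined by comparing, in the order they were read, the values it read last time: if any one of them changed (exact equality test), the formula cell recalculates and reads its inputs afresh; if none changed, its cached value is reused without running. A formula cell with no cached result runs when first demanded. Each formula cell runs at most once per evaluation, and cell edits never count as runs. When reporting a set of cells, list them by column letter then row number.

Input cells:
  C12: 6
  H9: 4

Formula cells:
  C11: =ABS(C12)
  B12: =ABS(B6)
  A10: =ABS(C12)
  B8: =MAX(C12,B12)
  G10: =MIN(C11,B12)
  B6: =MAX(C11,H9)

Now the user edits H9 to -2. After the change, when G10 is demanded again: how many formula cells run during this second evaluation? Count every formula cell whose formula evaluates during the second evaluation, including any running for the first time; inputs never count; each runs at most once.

First evaluation (everything demanded from the output):
  C11 = ABS(6) = 6
  B6 = MAX(6, 4) = 6
  B12 = ABS(6) = 6
  G10 = MIN(6, 6) = 6

Propagation after the edit:
  B6: runs — H9 4->-2; result 6 (same value as before).
  B12: checked — values it read are unchanged (B6 unchanged); reused cached 6 without running.
  G10: checked — values it read are unchanged (C11 unchanged, B12 unchanged); reused cached 6 without running.

Key observation: the change is absorbed at B6 — it re-runs but produces the same value, and the output's value is unchanged.

Formula cells that run: B6 — 1 in total.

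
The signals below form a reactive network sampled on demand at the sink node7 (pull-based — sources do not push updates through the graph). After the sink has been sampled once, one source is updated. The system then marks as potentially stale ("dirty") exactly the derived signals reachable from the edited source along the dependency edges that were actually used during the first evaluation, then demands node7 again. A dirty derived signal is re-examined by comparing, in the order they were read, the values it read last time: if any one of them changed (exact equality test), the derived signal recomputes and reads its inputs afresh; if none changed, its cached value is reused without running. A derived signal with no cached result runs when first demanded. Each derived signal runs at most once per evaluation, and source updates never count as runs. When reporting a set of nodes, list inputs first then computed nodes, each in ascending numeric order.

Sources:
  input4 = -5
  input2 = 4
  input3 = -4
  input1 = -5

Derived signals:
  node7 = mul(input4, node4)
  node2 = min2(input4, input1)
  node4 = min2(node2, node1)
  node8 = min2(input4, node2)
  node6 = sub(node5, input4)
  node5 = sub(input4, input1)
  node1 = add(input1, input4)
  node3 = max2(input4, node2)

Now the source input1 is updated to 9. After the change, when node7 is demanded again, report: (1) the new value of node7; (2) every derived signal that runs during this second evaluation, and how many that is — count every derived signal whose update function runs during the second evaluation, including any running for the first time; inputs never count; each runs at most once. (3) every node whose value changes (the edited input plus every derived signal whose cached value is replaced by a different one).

node7 now evaluates to 25.
Run set: node1, node2, node4, node7 (4 run).
Changed values: input1, node1, node4, node7.

Initial pass — values computed on the first demand:
  node1 = add(-5, -5) = -10
  node2 = min2(-5, -5) = -5
  node4 = min2(-5, -10) = -10
  node7 = mul(-5, -10) = 50

Second demand — change propagation:
  node1: re-runs because input1 -5->9; new result 4.
  node2: re-runs because input1 -5->9; new result -5 (unchanged).
  node4: re-runs because node1 -10->4; new result -5.
  node7: re-runs because node4 -10->-5; new result 25.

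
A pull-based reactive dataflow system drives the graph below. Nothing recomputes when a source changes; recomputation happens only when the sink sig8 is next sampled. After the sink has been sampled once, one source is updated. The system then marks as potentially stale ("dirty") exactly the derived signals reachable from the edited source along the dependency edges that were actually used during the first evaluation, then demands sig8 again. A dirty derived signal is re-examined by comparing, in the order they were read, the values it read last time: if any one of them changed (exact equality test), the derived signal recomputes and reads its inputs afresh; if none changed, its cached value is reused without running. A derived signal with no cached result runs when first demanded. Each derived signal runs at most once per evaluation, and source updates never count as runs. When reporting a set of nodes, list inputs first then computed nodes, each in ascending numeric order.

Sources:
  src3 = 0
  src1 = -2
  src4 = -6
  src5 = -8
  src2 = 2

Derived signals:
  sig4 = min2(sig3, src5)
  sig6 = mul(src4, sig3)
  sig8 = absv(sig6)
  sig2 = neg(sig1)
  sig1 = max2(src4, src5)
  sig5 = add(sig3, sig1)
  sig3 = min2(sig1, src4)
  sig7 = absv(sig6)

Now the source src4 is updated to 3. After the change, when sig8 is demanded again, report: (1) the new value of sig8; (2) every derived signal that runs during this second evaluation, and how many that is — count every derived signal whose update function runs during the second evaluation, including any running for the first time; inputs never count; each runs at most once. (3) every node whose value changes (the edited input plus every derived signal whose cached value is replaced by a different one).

First evaluation (everything demanded from the output):
  sig1 = max2(-6, -8) = -6
  sig3 = min2(-6, -6) = -6
  sig6 = mul(-6, -6) = 36
  sig8 = absv(36) = 36

Propagation after the edit:
  sig1: runs — src4 -6->3; result 3.
  sig3: runs — sig1 -6->3; src4 -6->3; result 3.
  sig6: runs — src4 -6->3; sig3 -6->3; result 9.
  sig8: runs — sig6 36->9; result 9.

New value of sig8: 9.
Derived signals that run: sig1, sig3, sig6, sig8 — 4 in total.
Values that change: src4, sig1, sig3, sig6, sig8.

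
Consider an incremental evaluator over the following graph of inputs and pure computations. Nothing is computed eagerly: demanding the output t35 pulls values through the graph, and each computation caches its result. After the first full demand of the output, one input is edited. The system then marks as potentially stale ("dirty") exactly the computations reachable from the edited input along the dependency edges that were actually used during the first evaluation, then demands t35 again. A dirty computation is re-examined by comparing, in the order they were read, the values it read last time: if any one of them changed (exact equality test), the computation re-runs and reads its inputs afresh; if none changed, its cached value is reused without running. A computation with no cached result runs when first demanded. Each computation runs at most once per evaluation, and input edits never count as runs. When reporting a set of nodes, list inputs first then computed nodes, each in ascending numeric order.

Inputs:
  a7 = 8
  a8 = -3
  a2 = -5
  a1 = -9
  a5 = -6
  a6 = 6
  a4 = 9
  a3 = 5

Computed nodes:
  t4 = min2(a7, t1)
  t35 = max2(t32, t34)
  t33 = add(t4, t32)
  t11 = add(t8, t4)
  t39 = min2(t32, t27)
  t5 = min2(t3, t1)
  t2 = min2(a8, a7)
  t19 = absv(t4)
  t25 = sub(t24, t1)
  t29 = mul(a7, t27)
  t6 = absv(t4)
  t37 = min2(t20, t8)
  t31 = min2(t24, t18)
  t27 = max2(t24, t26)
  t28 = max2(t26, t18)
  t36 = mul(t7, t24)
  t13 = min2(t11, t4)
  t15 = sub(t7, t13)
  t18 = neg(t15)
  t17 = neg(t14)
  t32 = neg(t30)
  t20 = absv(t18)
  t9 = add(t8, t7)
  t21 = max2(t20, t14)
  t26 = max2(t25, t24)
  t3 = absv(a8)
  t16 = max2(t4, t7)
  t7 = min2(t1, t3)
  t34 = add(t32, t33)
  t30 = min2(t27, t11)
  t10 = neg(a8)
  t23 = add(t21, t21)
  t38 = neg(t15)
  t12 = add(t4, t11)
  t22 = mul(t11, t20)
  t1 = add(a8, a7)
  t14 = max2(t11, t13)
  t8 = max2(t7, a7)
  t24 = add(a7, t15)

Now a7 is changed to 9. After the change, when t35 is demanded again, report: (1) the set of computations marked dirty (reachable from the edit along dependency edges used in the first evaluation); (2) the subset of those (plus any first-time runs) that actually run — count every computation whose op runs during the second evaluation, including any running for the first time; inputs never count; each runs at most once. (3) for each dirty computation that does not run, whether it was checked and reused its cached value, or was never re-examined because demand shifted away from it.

Dirty set: t1, t4, t7, t8, t11, t13, t15, t24, t25, t26, t27, t30, t32, t33, t34, t35.
Run set: t1, t4, t7, t8, t11, t13, t15, t24, t25, t26, t30, t33, t34, t35 (14 run).
Re-examined without running (cache reused): t27, t32.
The important point: at t27 every value read last time is unchanged, so the dirty flag clears without a run.

Initial pass — values computed on the first demand:
  t1 = add(-3, 8) = 5
  t3 = absv(-3) = 3
  t4 = min2(8, 5) = 5
  t7 = min2(5, 3) = 3
  t8 = max2(3, 8) = 8
  t11 = add(8, 5) = 13
  t13 = min2(13, 5) = 5
  t15 = sub(3, 5) = -2
  t24 = add(8, -2) = 6
  t25 = sub(6, 5) = 1
  t26 = max2(1, 6) = 6
  t27 = max2(6, 6) = 6
  t30 = min2(6, 13) = 6
  t32 = neg(6) = -6
  t33 = add(5, -6) = -1
  t34 = add(-6, -1) = -7
  t35 = max2(-6, -7) = -6

Second demand — change propagation:
  t1: re-runs because a7 8->9; new result 6.
  t4: re-runs because a7 8->9; t1 5->6; new result 6.
  t7: re-runs because t1 5->6; new result 3 (unchanged).
  t8: re-runs because a7 8->9; new result 9.
  t11: re-runs because t8 8->9; t4 5->6; new result 15.
  t13: re-runs because t11 13->15; t4 5->6; new result 6.
  t15: re-runs because t13 5->6; new result -3.
  t24: re-runs because a7 8->9; t15 -2->-3; new result 6 (unchanged).
  t25: re-runs because t1 5->6; new result 0.
  t26: re-runs because t25 1->0; new result 6 (unchanged).
  t27: re-examined; everything it read last time is the same (t24 unchanged, t26 unchanged) — cache 6 kept, no run.
  t30: re-runs because t11 13->15; new result 6 (unchanged).
  t32: re-examined; everything it read last time is the same (t30 unchanged) — cache -6 kept, no run.
  t33: re-runs because t4 5->6; new result 0.
  t34: re-runs because t33 -1->0; new result -6.
  t35: re-runs because t34 -7->-6; new result -6 (unchanged).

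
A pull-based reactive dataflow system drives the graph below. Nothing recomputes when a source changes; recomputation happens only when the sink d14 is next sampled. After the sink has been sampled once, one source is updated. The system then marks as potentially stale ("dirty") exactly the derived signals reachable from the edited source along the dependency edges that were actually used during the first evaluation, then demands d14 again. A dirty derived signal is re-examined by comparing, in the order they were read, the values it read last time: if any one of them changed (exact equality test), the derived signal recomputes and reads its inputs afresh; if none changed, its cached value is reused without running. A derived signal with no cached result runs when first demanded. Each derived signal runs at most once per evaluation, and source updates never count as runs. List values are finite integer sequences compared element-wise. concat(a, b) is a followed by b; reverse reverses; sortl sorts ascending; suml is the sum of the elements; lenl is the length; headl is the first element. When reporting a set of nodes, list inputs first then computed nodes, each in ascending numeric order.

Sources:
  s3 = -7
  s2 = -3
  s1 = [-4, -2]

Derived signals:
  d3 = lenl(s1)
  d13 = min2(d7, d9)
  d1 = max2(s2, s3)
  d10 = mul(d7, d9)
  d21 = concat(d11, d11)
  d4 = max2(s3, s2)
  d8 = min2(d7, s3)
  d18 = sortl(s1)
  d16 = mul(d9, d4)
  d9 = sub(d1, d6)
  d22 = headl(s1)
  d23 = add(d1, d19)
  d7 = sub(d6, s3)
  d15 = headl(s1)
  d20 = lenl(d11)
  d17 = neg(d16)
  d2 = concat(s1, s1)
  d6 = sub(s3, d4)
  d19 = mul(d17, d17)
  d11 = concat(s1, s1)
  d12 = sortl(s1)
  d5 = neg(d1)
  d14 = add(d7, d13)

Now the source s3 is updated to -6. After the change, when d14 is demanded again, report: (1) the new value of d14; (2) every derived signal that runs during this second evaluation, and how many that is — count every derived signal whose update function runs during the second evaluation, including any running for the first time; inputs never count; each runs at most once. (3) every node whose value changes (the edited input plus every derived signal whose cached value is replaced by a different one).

New value of d14: 3.
Derived signals that run: d1, d4, d6, d7, d9, d13, d14 — 7 in total.
Values that change: s3, d6, d9, d13, d14.

First evaluation (everything demanded from the output):
  d1 = max2(-3, -7) = -3
  d4 = max2(-7, -3) = -3
  d6 = sub(-7, -3) = -4
  d7 = sub(-4, -7) = 3
  d9 = sub(-3, -4) = 1
  d13 = min2(3, 1) = 1
  d14 = add(3, 1) = 4

Propagation after the edit:
  d1: runs — s3 -7->-6; result -3 (same value as before).
  d4: runs — s3 -7->-6; result -3 (same value as before).
  d6: runs — s3 -7->-6; result -3.
  d7: runs — d6 -4->-3; s3 -7->-6; result 3 (same value as before).
  d9: runs — d6 -4->-3; result 0.
  d13: runs — d9 1->0; result 0.
  d14: runs — d13 1->0; result 3.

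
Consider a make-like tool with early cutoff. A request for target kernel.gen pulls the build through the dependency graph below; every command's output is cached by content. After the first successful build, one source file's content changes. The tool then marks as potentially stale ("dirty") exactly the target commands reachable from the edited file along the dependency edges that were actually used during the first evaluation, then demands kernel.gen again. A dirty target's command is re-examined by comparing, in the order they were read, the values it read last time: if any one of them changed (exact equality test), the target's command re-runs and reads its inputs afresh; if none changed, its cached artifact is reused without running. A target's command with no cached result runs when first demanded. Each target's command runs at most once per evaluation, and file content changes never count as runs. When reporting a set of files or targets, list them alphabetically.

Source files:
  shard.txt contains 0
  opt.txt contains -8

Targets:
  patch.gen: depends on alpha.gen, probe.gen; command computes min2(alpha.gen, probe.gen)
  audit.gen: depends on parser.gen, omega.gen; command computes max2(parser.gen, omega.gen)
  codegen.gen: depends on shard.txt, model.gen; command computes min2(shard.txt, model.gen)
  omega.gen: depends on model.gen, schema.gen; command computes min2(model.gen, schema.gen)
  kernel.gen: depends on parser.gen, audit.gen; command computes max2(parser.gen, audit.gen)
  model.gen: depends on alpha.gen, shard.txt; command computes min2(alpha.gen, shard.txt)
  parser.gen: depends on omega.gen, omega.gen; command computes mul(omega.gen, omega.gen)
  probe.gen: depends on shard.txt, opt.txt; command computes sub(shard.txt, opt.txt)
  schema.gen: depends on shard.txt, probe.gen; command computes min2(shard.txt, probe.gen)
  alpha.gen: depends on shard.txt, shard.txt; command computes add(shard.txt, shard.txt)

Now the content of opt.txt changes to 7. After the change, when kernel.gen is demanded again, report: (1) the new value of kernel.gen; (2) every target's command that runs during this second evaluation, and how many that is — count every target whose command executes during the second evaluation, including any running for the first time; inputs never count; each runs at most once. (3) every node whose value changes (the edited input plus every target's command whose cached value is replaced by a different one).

Demanding kernel.gen again yields 49.
6 target commands run: audit.gen, kernel.gen, omega.gen, parser.gen, probe.gen, schema.gen.
The nodes whose values change: audit.gen, kernel.gen, omega.gen, opt.txt, parser.gen, probe.gen, schema.gen.

First demand of the output computes:
  alpha.gen = add(0, 0) = 0
  model.gen = min2(0, 0) = 0
  probe.gen = sub(0, -8) = 8
  schema.gen = min2(0, 8) = 0
  omega.gen = min2(0, 0) = 0
  parser.gen = mul(0, 0) = 0
  audit.gen = max2(0, 0) = 0
  kernel.gen = max2(0, 0) = 0

After the edit, cleaning proceeds:
  probe.gen: a read changed (opt.txt -8->7) — executes, giving -7.
  schema.gen: a read changed (probe.gen 8->-7) — executes, giving -7.
  omega.gen: a read changed (schema.gen 0->-7) — executes, giving -7.
  parser.gen: a read changed (omega.gen 0->-7; omega.gen 0->-7) — executes, giving 49.
  audit.gen: a read changed (parser.gen 0->49; omega.gen 0->-7) — executes, giving 49.
  kernel.gen: a read changed (parser.gen 0->49; audit.gen 0->49) — executes, giving 49.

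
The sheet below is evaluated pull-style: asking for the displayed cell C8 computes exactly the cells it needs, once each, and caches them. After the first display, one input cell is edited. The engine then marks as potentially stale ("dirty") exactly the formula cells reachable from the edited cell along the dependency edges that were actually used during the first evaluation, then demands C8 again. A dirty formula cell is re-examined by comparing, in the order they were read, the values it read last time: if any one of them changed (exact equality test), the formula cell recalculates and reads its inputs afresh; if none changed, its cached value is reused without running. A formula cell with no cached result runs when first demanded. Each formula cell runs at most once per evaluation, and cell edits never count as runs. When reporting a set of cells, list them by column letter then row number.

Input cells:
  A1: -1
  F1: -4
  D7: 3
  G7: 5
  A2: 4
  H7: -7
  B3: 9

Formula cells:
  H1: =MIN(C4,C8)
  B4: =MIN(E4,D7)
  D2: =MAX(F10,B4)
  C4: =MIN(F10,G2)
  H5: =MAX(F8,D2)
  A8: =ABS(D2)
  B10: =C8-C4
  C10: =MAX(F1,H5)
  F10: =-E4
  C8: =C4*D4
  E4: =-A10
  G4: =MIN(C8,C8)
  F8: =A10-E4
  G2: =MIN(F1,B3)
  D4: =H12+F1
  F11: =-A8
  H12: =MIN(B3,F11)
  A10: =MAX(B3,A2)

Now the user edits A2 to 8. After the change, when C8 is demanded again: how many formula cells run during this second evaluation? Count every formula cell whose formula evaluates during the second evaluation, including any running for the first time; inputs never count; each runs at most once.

1 formula cells run: A10.
Note the absorption at A10: it re-runs yet its value is the same, leaving the output's value untouched.

First demand of the output computes:
  A10 = MAX(9, 4) = 9
  E4 = -(9) = -9
  B4 = MIN(-9, 3) = -9
  F10 = -(-9) = 9
  D2 = MAX(9, -9) = 9
  A8 = ABS(9) = 9
  F11 = -(9) = -9
  G2 = MIN(-4, 9) = -4
  C4 = MIN(9, -4) = -4
  H12 = MIN(9, -9) = -9
  D4 = -9 + -4 = -13
  C8 = -4 * -13 = 52

After the edit, cleaning proceeds:
  A10: a read changed (A2 4->8) — executes, giving 9 — identical to its old value.
  E4: dirty, but its reads are unchanged (A10 unchanged); cached -9 stands.
  B4: dirty, but its reads are unchanged (E4 unchanged, D7 unchanged); cached -9 stands.
  F10: dirty, but its reads are unchanged (E4 unchanged); cached 9 stands.
  C4: dirty, but its reads are unchanged (F10 unchanged, G2 unchanged); cached -4 stands.
  D2: dirty, but its reads are unchanged (F10 unchanged, B4 unchanged); cached 9 stands.
  A8: dirty, but its reads are unchanged (D2 unchanged); cached 9 stands.
  F11: dirty, but its reads are unchanged (A8 unchanged); cached -9 stands.
  H12: dirty, but its reads are unchanged (B3 unchanged, F11 unchanged); cached -9 stands.
  D4: dirty, but its reads are unchanged (H12 unchanged, F1 unchanged); cached -13 stands.
  C8: dirty, but its reads are unchanged (C4 unchanged, D4 unchanged); cached 52 stands.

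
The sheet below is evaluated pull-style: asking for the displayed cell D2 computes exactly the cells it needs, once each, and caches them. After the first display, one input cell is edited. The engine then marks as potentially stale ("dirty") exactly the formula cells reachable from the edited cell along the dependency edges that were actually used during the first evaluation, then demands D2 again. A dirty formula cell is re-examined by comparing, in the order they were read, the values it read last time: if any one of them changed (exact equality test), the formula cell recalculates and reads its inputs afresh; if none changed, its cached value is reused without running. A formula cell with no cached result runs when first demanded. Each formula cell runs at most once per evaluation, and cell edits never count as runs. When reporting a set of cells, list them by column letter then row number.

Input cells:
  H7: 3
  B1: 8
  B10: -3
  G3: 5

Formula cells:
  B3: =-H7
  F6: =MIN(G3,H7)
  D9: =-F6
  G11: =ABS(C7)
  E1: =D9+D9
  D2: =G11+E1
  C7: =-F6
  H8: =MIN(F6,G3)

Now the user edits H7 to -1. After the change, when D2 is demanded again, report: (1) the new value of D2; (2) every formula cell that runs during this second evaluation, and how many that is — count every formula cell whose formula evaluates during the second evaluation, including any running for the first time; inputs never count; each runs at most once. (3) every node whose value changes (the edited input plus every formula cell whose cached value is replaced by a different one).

Demanding D2 again yields 3.
6 formula cells run: C7, D2, D9, E1, F6, G11.
The nodes whose values change: C7, D2, D9, E1, F6, G11, H7.

First demand of the output computes:
  F6 = MIN(5, 3) = 3
  C7 = -(3) = -3
  D9 = -(3) = -3
  E1 = -3 + -3 = -6
  G11 = ABS(-3) = 3
  D2 = 3 + -6 = -3

After the edit, cleaning proceeds:
  F6: a read changed (H7 3->-1) — executes, giving -1.
  C7: a read changed (F6 3->-1) — executes, giving 1.
  D9: a read changed (F6 3->-1) — executes, giving 1.
  E1: a read changed (D9 -3->1; D9 -3->1) — executes, giving 2.
  G11: a read changed (C7 -3->1) — executes, giving 1.
  D2: a read changed (G11 3->1; E1 -6->2) — executes, giving 3.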